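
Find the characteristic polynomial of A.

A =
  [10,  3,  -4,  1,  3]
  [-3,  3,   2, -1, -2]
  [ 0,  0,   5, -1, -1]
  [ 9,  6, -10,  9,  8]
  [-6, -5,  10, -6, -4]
x^5 - 23*x^4 + 211*x^3 - 965*x^2 + 2200*x - 2000

Expanding det(x·I − A) (e.g. by cofactor expansion or by noting that A is similar to its Jordan form J, which has the same characteristic polynomial as A) gives
  χ_A(x) = x^5 - 23*x^4 + 211*x^3 - 965*x^2 + 2200*x - 2000
which factors as (x - 5)^3*(x - 4)^2. The eigenvalues (with algebraic multiplicities) are λ = 4 with multiplicity 2, λ = 5 with multiplicity 3.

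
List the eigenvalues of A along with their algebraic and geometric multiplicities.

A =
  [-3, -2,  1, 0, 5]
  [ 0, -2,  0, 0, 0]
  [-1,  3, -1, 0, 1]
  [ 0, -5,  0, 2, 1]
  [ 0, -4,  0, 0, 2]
λ = -2: alg = 3, geom = 1; λ = 2: alg = 2, geom = 1

Step 1 — factor the characteristic polynomial to read off the algebraic multiplicities:
  χ_A(x) = (x - 2)^2*(x + 2)^3

Step 2 — compute geometric multiplicities via the rank-nullity identity g(λ) = n − rank(A − λI):
  rank(A − (-2)·I) = 4, so dim ker(A − (-2)·I) = n − 4 = 1
  rank(A − (2)·I) = 4, so dim ker(A − (2)·I) = n − 4 = 1

Summary:
  λ = -2: algebraic multiplicity = 3, geometric multiplicity = 1
  λ = 2: algebraic multiplicity = 2, geometric multiplicity = 1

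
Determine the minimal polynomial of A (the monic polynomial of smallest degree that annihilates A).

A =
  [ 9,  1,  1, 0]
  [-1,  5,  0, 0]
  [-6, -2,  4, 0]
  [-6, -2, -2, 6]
x^3 - 18*x^2 + 108*x - 216

The characteristic polynomial is χ_A(x) = (x - 6)^4, so the eigenvalues are known. The minimal polynomial is
  m_A(x) = Π_λ (x − λ)^{k_λ}
where k_λ is the size of the *largest* Jordan block for λ (equivalently, the smallest k with (A − λI)^k v = 0 for every generalised eigenvector v of λ).

  λ = 6: largest Jordan block has size 3, contributing (x − 6)^3

So m_A(x) = (x - 6)^3 = x^3 - 18*x^2 + 108*x - 216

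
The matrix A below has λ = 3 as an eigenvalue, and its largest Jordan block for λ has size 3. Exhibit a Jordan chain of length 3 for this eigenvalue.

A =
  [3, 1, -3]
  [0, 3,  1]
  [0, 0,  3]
A Jordan chain for λ = 3 of length 3:
v_1 = (1, 0, 0)ᵀ
v_2 = (-3, 1, 0)ᵀ
v_3 = (0, 0, 1)ᵀ

Let N = A − (3)·I. We want v_3 with N^3 v_3 = 0 but N^2 v_3 ≠ 0; then v_{j-1} := N · v_j for j = 3, …, 2.

Pick v_3 = (0, 0, 1)ᵀ.
Then v_2 = N · v_3 = (-3, 1, 0)ᵀ.
Then v_1 = N · v_2 = (1, 0, 0)ᵀ.

Sanity check: (A − (3)·I) v_1 = (0, 0, 0)ᵀ = 0. ✓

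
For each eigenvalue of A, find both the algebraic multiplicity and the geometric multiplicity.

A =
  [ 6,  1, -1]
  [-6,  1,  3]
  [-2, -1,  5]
λ = 4: alg = 3, geom = 2

Step 1 — factor the characteristic polynomial to read off the algebraic multiplicities:
  χ_A(x) = (x - 4)^3

Step 2 — compute geometric multiplicities via the rank-nullity identity g(λ) = n − rank(A − λI):
  rank(A − (4)·I) = 1, so dim ker(A − (4)·I) = n − 1 = 2

Summary:
  λ = 4: algebraic multiplicity = 3, geometric multiplicity = 2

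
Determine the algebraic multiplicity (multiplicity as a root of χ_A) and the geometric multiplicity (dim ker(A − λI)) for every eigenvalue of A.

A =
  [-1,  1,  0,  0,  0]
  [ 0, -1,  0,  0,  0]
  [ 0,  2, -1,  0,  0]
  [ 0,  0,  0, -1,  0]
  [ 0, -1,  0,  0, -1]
λ = -1: alg = 5, geom = 4

Step 1 — factor the characteristic polynomial to read off the algebraic multiplicities:
  χ_A(x) = (x + 1)^5

Step 2 — compute geometric multiplicities via the rank-nullity identity g(λ) = n − rank(A − λI):
  rank(A − (-1)·I) = 1, so dim ker(A − (-1)·I) = n − 1 = 4

Summary:
  λ = -1: algebraic multiplicity = 5, geometric multiplicity = 4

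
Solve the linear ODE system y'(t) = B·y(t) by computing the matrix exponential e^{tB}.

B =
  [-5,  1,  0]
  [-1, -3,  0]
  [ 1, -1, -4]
e^{tB} =
  [-t*exp(-4*t) + exp(-4*t), t*exp(-4*t), 0]
  [-t*exp(-4*t), t*exp(-4*t) + exp(-4*t), 0]
  [t*exp(-4*t), -t*exp(-4*t), exp(-4*t)]

Strategy: write B = P · J · P⁻¹ where J is a Jordan canonical form, so e^{tB} = P · e^{tJ} · P⁻¹, and e^{tJ} can be computed block-by-block.

B has Jordan form
J =
  [-4,  1,  0]
  [ 0, -4,  0]
  [ 0,  0, -4]
(up to reordering of blocks).

Per-block formulas:
  For a 1×1 block at λ = -4: exp(t · [-4]) = [e^(-4t)].
  For a 2×2 Jordan block J_2(-4): exp(t · J_2(-4)) = e^(-4t)·(I + t·N), where N is the 2×2 nilpotent shift.

After assembling e^{tJ} and conjugating by P, we get:

e^{tB} =
  [-t*exp(-4*t) + exp(-4*t), t*exp(-4*t), 0]
  [-t*exp(-4*t), t*exp(-4*t) + exp(-4*t), 0]
  [t*exp(-4*t), -t*exp(-4*t), exp(-4*t)]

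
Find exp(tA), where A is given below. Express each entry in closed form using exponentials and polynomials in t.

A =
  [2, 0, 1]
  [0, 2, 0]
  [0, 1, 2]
e^{tA} =
  [exp(2*t), t^2*exp(2*t)/2, t*exp(2*t)]
  [0, exp(2*t), 0]
  [0, t*exp(2*t), exp(2*t)]

Strategy: write A = P · J · P⁻¹ where J is a Jordan canonical form, so e^{tA} = P · e^{tJ} · P⁻¹, and e^{tJ} can be computed block-by-block.

A has Jordan form
J =
  [2, 1, 0]
  [0, 2, 1]
  [0, 0, 2]
(up to reordering of blocks).

Per-block formulas:
  For a 3×3 Jordan block J_3(2): exp(t · J_3(2)) = e^(2t)·(I + t·N + (t^2/2)·N^2), where N is the 3×3 nilpotent shift.

After assembling e^{tJ} and conjugating by P, we get:

e^{tA} =
  [exp(2*t), t^2*exp(2*t)/2, t*exp(2*t)]
  [0, exp(2*t), 0]
  [0, t*exp(2*t), exp(2*t)]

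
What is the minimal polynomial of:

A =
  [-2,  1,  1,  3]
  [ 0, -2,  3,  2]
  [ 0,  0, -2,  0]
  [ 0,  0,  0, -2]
x^3 + 6*x^2 + 12*x + 8

The characteristic polynomial is χ_A(x) = (x + 2)^4, so the eigenvalues are known. The minimal polynomial is
  m_A(x) = Π_λ (x − λ)^{k_λ}
where k_λ is the size of the *largest* Jordan block for λ (equivalently, the smallest k with (A − λI)^k v = 0 for every generalised eigenvector v of λ).

  λ = -2: largest Jordan block has size 3, contributing (x + 2)^3

So m_A(x) = (x + 2)^3 = x^3 + 6*x^2 + 12*x + 8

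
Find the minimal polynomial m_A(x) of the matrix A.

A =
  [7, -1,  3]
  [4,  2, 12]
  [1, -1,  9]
x^2 - 12*x + 36

The characteristic polynomial is χ_A(x) = (x - 6)^3, so the eigenvalues are known. The minimal polynomial is
  m_A(x) = Π_λ (x − λ)^{k_λ}
where k_λ is the size of the *largest* Jordan block for λ (equivalently, the smallest k with (A − λI)^k v = 0 for every generalised eigenvector v of λ).

  λ = 6: largest Jordan block has size 2, contributing (x − 6)^2

So m_A(x) = (x - 6)^2 = x^2 - 12*x + 36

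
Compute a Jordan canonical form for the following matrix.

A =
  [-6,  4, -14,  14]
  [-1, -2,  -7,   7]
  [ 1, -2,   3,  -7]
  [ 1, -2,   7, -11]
J_2(-4) ⊕ J_1(-4) ⊕ J_1(-4)

The characteristic polynomial is
  det(x·I − A) = x^4 + 16*x^3 + 96*x^2 + 256*x + 256 = (x + 4)^4

Eigenvalues and multiplicities (the geometric multiplicity of λ is n − rank(A − λI), which equals the number of Jordan blocks for λ):
  λ = -4: algebraic multiplicity = 4, geometric multiplicity = 3

Determining the block sizes for each eigenvalue:
  λ = -4: 3 blocks summing to 4 forces exactly one block of size 2 and the rest size 1 → block sizes [2, 1, 1]

Assembling the blocks gives a Jordan form
J =
  [-4,  1,  0,  0]
  [ 0, -4,  0,  0]
  [ 0,  0, -4,  0]
  [ 0,  0,  0, -4]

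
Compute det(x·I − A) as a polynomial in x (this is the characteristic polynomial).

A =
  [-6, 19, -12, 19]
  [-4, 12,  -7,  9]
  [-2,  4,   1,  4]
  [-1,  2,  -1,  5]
x^4 - 12*x^3 + 54*x^2 - 108*x + 81

Expanding det(x·I − A) (e.g. by cofactor expansion or by noting that A is similar to its Jordan form J, which has the same characteristic polynomial as A) gives
  χ_A(x) = x^4 - 12*x^3 + 54*x^2 - 108*x + 81
which factors as (x - 3)^4. The eigenvalues (with algebraic multiplicities) are λ = 3 with multiplicity 4.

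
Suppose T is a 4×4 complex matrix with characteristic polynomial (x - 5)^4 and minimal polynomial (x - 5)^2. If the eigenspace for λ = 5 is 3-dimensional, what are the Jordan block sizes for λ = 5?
Block sizes for λ = 5: [2, 1, 1]

Step 1 — from the characteristic polynomial, algebraic multiplicity of λ = 5 is 4. From dim ker(T − (5)·I) = 3, there are exactly 3 Jordan blocks for λ = 5.
Step 2 — from the minimal polynomial, the factor (x − 5)^2 tells us the largest block for λ = 5 has size 2.
Step 3 — with total size 4, 3 blocks, and largest block 2, the block sizes (in nonincreasing order) are [2, 1, 1].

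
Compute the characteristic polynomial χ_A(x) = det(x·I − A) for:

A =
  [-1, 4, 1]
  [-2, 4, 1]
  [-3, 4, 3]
x^3 - 6*x^2 + 12*x - 8

Expanding det(x·I − A) (e.g. by cofactor expansion or by noting that A is similar to its Jordan form J, which has the same characteristic polynomial as A) gives
  χ_A(x) = x^3 - 6*x^2 + 12*x - 8
which factors as (x - 2)^3. The eigenvalues (with algebraic multiplicities) are λ = 2 with multiplicity 3.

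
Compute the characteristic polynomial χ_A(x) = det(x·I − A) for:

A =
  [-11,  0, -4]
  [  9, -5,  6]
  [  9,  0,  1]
x^3 + 15*x^2 + 75*x + 125

Expanding det(x·I − A) (e.g. by cofactor expansion or by noting that A is similar to its Jordan form J, which has the same characteristic polynomial as A) gives
  χ_A(x) = x^3 + 15*x^2 + 75*x + 125
which factors as (x + 5)^3. The eigenvalues (with algebraic multiplicities) are λ = -5 with multiplicity 3.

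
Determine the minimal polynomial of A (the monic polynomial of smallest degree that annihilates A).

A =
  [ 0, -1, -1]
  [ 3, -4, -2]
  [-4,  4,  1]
x^3 + 3*x^2 + 3*x + 1

The characteristic polynomial is χ_A(x) = (x + 1)^3, so the eigenvalues are known. The minimal polynomial is
  m_A(x) = Π_λ (x − λ)^{k_λ}
where k_λ is the size of the *largest* Jordan block for λ (equivalently, the smallest k with (A − λI)^k v = 0 for every generalised eigenvector v of λ).

  λ = -1: largest Jordan block has size 3, contributing (x + 1)^3

So m_A(x) = (x + 1)^3 = x^3 + 3*x^2 + 3*x + 1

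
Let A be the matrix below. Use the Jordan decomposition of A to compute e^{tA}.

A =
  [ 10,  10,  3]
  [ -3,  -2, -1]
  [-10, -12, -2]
e^{tA} =
  [2*t^2*exp(2*t) + 8*t*exp(2*t) + exp(2*t), 2*t^2*exp(2*t) + 10*t*exp(2*t), t^2*exp(2*t) + 3*t*exp(2*t)]
  [-t^2*exp(2*t) - 3*t*exp(2*t), -t^2*exp(2*t) - 4*t*exp(2*t) + exp(2*t), -t^2*exp(2*t)/2 - t*exp(2*t)]
  [-2*t^2*exp(2*t) - 10*t*exp(2*t), -2*t^2*exp(2*t) - 12*t*exp(2*t), -t^2*exp(2*t) - 4*t*exp(2*t) + exp(2*t)]

Strategy: write A = P · J · P⁻¹ where J is a Jordan canonical form, so e^{tA} = P · e^{tJ} · P⁻¹, and e^{tJ} can be computed block-by-block.

A has Jordan form
J =
  [2, 1, 0]
  [0, 2, 1]
  [0, 0, 2]
(up to reordering of blocks).

Per-block formulas:
  For a 3×3 Jordan block J_3(2): exp(t · J_3(2)) = e^(2t)·(I + t·N + (t^2/2)·N^2), where N is the 3×3 nilpotent shift.

After assembling e^{tJ} and conjugating by P, we get:

e^{tA} =
  [2*t^2*exp(2*t) + 8*t*exp(2*t) + exp(2*t), 2*t^2*exp(2*t) + 10*t*exp(2*t), t^2*exp(2*t) + 3*t*exp(2*t)]
  [-t^2*exp(2*t) - 3*t*exp(2*t), -t^2*exp(2*t) - 4*t*exp(2*t) + exp(2*t), -t^2*exp(2*t)/2 - t*exp(2*t)]
  [-2*t^2*exp(2*t) - 10*t*exp(2*t), -2*t^2*exp(2*t) - 12*t*exp(2*t), -t^2*exp(2*t) - 4*t*exp(2*t) + exp(2*t)]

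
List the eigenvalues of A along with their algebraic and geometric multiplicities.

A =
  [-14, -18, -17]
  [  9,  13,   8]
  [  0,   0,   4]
λ = -5: alg = 1, geom = 1; λ = 4: alg = 2, geom = 1

Step 1 — factor the characteristic polynomial to read off the algebraic multiplicities:
  χ_A(x) = (x - 4)^2*(x + 5)

Step 2 — compute geometric multiplicities via the rank-nullity identity g(λ) = n − rank(A − λI):
  rank(A − (-5)·I) = 2, so dim ker(A − (-5)·I) = n − 2 = 1
  rank(A − (4)·I) = 2, so dim ker(A − (4)·I) = n − 2 = 1

Summary:
  λ = -5: algebraic multiplicity = 1, geometric multiplicity = 1
  λ = 4: algebraic multiplicity = 2, geometric multiplicity = 1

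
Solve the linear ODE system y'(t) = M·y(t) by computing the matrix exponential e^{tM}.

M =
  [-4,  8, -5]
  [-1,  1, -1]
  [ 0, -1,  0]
e^{tM} =
  [t^2*exp(-t)/2 - 3*t*exp(-t) + exp(-t), -3*t^2*exp(-t)/2 + 8*t*exp(-t), t^2*exp(-t) - 5*t*exp(-t)]
  [t^2*exp(-t)/2 - t*exp(-t), -3*t^2*exp(-t)/2 + 2*t*exp(-t) + exp(-t), t^2*exp(-t) - t*exp(-t)]
  [t^2*exp(-t)/2, -3*t^2*exp(-t)/2 - t*exp(-t), t^2*exp(-t) + t*exp(-t) + exp(-t)]

Strategy: write M = P · J · P⁻¹ where J is a Jordan canonical form, so e^{tM} = P · e^{tJ} · P⁻¹, and e^{tJ} can be computed block-by-block.

M has Jordan form
J =
  [-1,  1,  0]
  [ 0, -1,  1]
  [ 0,  0, -1]
(up to reordering of blocks).

Per-block formulas:
  For a 3×3 Jordan block J_3(-1): exp(t · J_3(-1)) = e^(-1t)·(I + t·N + (t^2/2)·N^2), where N is the 3×3 nilpotent shift.

After assembling e^{tJ} and conjugating by P, we get:

e^{tM} =
  [t^2*exp(-t)/2 - 3*t*exp(-t) + exp(-t), -3*t^2*exp(-t)/2 + 8*t*exp(-t), t^2*exp(-t) - 5*t*exp(-t)]
  [t^2*exp(-t)/2 - t*exp(-t), -3*t^2*exp(-t)/2 + 2*t*exp(-t) + exp(-t), t^2*exp(-t) - t*exp(-t)]
  [t^2*exp(-t)/2, -3*t^2*exp(-t)/2 - t*exp(-t), t^2*exp(-t) + t*exp(-t) + exp(-t)]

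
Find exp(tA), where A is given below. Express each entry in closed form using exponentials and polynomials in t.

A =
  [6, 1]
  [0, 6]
e^{tA} =
  [exp(6*t), t*exp(6*t)]
  [0, exp(6*t)]

Strategy: write A = P · J · P⁻¹ where J is a Jordan canonical form, so e^{tA} = P · e^{tJ} · P⁻¹, and e^{tJ} can be computed block-by-block.

A has Jordan form
J =
  [6, 1]
  [0, 6]
(up to reordering of blocks).

Per-block formulas:
  For a 2×2 Jordan block J_2(6): exp(t · J_2(6)) = e^(6t)·(I + t·N), where N is the 2×2 nilpotent shift.

After assembling e^{tJ} and conjugating by P, we get:

e^{tA} =
  [exp(6*t), t*exp(6*t)]
  [0, exp(6*t)]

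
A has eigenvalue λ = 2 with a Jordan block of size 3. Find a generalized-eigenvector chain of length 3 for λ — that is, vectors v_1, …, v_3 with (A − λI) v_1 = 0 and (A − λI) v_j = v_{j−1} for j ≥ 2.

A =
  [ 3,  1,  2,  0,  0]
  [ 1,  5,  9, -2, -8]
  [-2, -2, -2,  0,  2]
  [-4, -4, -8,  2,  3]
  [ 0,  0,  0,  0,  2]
A Jordan chain for λ = 2 of length 3:
v_1 = (-2, -6, 4, 8, 0)ᵀ
v_2 = (1, 1, -2, -4, 0)ᵀ
v_3 = (1, 0, 0, 0, 0)ᵀ

Let N = A − (2)·I. We want v_3 with N^3 v_3 = 0 but N^2 v_3 ≠ 0; then v_{j-1} := N · v_j for j = 3, …, 2.

Pick v_3 = (1, 0, 0, 0, 0)ᵀ.
Then v_2 = N · v_3 = (1, 1, -2, -4, 0)ᵀ.
Then v_1 = N · v_2 = (-2, -6, 4, 8, 0)ᵀ.

Sanity check: (A − (2)·I) v_1 = (0, 0, 0, 0, 0)ᵀ = 0. ✓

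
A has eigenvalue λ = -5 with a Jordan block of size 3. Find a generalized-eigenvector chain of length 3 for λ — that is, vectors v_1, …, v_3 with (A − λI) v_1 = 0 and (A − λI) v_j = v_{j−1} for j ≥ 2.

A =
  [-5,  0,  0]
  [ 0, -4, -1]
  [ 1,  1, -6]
A Jordan chain for λ = -5 of length 3:
v_1 = (0, -1, -1)ᵀ
v_2 = (0, 0, 1)ᵀ
v_3 = (1, 0, 0)ᵀ

Let N = A − (-5)·I. We want v_3 with N^3 v_3 = 0 but N^2 v_3 ≠ 0; then v_{j-1} := N · v_j for j = 3, …, 2.

Pick v_3 = (1, 0, 0)ᵀ.
Then v_2 = N · v_3 = (0, 0, 1)ᵀ.
Then v_1 = N · v_2 = (0, -1, -1)ᵀ.

Sanity check: (A − (-5)·I) v_1 = (0, 0, 0)ᵀ = 0. ✓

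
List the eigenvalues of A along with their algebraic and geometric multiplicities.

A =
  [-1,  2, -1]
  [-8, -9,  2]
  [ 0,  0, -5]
λ = -5: alg = 3, geom = 2

Step 1 — factor the characteristic polynomial to read off the algebraic multiplicities:
  χ_A(x) = (x + 5)^3

Step 2 — compute geometric multiplicities via the rank-nullity identity g(λ) = n − rank(A − λI):
  rank(A − (-5)·I) = 1, so dim ker(A − (-5)·I) = n − 1 = 2

Summary:
  λ = -5: algebraic multiplicity = 3, geometric multiplicity = 2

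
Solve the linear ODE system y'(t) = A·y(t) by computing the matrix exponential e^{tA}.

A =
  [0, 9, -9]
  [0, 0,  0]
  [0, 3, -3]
e^{tA} =
  [1, 3 - 3*exp(-3*t), -3 + 3*exp(-3*t)]
  [0, 1, 0]
  [0, 1 - exp(-3*t), exp(-3*t)]

Strategy: write A = P · J · P⁻¹ where J is a Jordan canonical form, so e^{tA} = P · e^{tJ} · P⁻¹, and e^{tJ} can be computed block-by-block.

A has Jordan form
J =
  [-3, 0, 0]
  [ 0, 0, 0]
  [ 0, 0, 0]
(up to reordering of blocks).

Per-block formulas:
  For a 1×1 block at λ = 0: exp(t · [0]) = [e^(0t)].
  For a 1×1 block at λ = -3: exp(t · [-3]) = [e^(-3t)].

After assembling e^{tJ} and conjugating by P, we get:

e^{tA} =
  [1, 3 - 3*exp(-3*t), -3 + 3*exp(-3*t)]
  [0, 1, 0]
  [0, 1 - exp(-3*t), exp(-3*t)]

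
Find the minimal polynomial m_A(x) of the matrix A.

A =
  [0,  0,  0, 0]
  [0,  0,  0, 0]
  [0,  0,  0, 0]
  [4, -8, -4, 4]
x^2 - 4*x

The characteristic polynomial is χ_A(x) = x^3*(x - 4), so the eigenvalues are known. The minimal polynomial is
  m_A(x) = Π_λ (x − λ)^{k_λ}
where k_λ is the size of the *largest* Jordan block for λ (equivalently, the smallest k with (A − λI)^k v = 0 for every generalised eigenvector v of λ).

  λ = 0: largest Jordan block has size 1, contributing (x − 0)
  λ = 4: largest Jordan block has size 1, contributing (x − 4)

So m_A(x) = x*(x - 4) = x^2 - 4*x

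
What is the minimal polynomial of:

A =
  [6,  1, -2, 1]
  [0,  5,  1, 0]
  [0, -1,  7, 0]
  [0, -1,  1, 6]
x^2 - 12*x + 36

The characteristic polynomial is χ_A(x) = (x - 6)^4, so the eigenvalues are known. The minimal polynomial is
  m_A(x) = Π_λ (x − λ)^{k_λ}
where k_λ is the size of the *largest* Jordan block for λ (equivalently, the smallest k with (A − λI)^k v = 0 for every generalised eigenvector v of λ).

  λ = 6: largest Jordan block has size 2, contributing (x − 6)^2

So m_A(x) = (x - 6)^2 = x^2 - 12*x + 36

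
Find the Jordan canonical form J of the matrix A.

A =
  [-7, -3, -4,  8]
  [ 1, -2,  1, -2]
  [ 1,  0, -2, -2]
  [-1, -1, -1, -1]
J_3(-3) ⊕ J_1(-3)

The characteristic polynomial is
  det(x·I − A) = x^4 + 12*x^3 + 54*x^2 + 108*x + 81 = (x + 3)^4

Eigenvalues and multiplicities (the geometric multiplicity of λ is n − rank(A − λI), which equals the number of Jordan blocks for λ):
  λ = -3: algebraic multiplicity = 4, geometric multiplicity = 2

Determining the block sizes for each eigenvalue:
  λ = -3: with am = 4 and gm = 2, the partition is not yet determined (e.g. several partitions of 4 into 2 parts exist). Let N = A − (-3)·I. Computing rank(N^1) = 2, rank(N^2) = 1, rank(N^3) = 0; the number of blocks of size ≥ j is rank(N^{j−1}) − rank(N^j), giving [2, 1, 1]. So we have 1 block(s) of size 3, 1 block(s) of size 1 → block sizes [3, 1]

Assembling the blocks gives a Jordan form
J =
  [-3,  1,  0,  0]
  [ 0, -3,  1,  0]
  [ 0,  0, -3,  0]
  [ 0,  0,  0, -3]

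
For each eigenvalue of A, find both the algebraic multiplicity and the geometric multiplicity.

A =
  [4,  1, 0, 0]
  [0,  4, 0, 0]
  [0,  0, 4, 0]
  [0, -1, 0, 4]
λ = 4: alg = 4, geom = 3

Step 1 — factor the characteristic polynomial to read off the algebraic multiplicities:
  χ_A(x) = (x - 4)^4

Step 2 — compute geometric multiplicities via the rank-nullity identity g(λ) = n − rank(A − λI):
  rank(A − (4)·I) = 1, so dim ker(A − (4)·I) = n − 1 = 3

Summary:
  λ = 4: algebraic multiplicity = 4, geometric multiplicity = 3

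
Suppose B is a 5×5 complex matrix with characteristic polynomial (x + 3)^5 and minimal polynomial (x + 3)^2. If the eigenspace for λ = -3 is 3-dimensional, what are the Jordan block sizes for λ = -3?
Block sizes for λ = -3: [2, 2, 1]

Step 1 — from the characteristic polynomial, algebraic multiplicity of λ = -3 is 5. From dim ker(B − (-3)·I) = 3, there are exactly 3 Jordan blocks for λ = -3.
Step 2 — from the minimal polynomial, the factor (x + 3)^2 tells us the largest block for λ = -3 has size 2.
Step 3 — with total size 5, 3 blocks, and largest block 2, the block sizes (in nonincreasing order) are [2, 2, 1].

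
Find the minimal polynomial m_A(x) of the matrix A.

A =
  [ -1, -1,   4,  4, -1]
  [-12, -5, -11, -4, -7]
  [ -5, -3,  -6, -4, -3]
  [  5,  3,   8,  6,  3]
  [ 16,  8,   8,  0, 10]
x^4 - 2*x^3

The characteristic polynomial is χ_A(x) = x^3*(x - 2)^2, so the eigenvalues are known. The minimal polynomial is
  m_A(x) = Π_λ (x − λ)^{k_λ}
where k_λ is the size of the *largest* Jordan block for λ (equivalently, the smallest k with (A − λI)^k v = 0 for every generalised eigenvector v of λ).

  λ = 0: largest Jordan block has size 3, contributing (x − 0)^3
  λ = 2: largest Jordan block has size 1, contributing (x − 2)

So m_A(x) = x^3*(x - 2) = x^4 - 2*x^3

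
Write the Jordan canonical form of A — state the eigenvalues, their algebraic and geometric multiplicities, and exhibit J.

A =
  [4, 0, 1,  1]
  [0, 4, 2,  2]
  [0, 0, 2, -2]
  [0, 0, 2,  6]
J_2(4) ⊕ J_1(4) ⊕ J_1(4)

The characteristic polynomial is
  det(x·I − A) = x^4 - 16*x^3 + 96*x^2 - 256*x + 256 = (x - 4)^4

Eigenvalues and multiplicities (the geometric multiplicity of λ is n − rank(A − λI), which equals the number of Jordan blocks for λ):
  λ = 4: algebraic multiplicity = 4, geometric multiplicity = 3

Determining the block sizes for each eigenvalue:
  λ = 4: 3 blocks summing to 4 forces exactly one block of size 2 and the rest size 1 → block sizes [2, 1, 1]

Assembling the blocks gives a Jordan form
J =
  [4, 1, 0, 0]
  [0, 4, 0, 0]
  [0, 0, 4, 0]
  [0, 0, 0, 4]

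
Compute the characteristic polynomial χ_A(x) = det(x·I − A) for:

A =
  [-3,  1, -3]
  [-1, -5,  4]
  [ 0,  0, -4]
x^3 + 12*x^2 + 48*x + 64

Expanding det(x·I − A) (e.g. by cofactor expansion or by noting that A is similar to its Jordan form J, which has the same characteristic polynomial as A) gives
  χ_A(x) = x^3 + 12*x^2 + 48*x + 64
which factors as (x + 4)^3. The eigenvalues (with algebraic multiplicities) are λ = -4 with multiplicity 3.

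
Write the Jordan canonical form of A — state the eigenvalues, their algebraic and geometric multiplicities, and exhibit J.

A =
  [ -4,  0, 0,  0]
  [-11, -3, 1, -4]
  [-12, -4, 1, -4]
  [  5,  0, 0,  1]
J_1(-4) ⊕ J_2(-1) ⊕ J_1(1)

The characteristic polynomial is
  det(x·I − A) = x^4 + 5*x^3 + 3*x^2 - 5*x - 4 = (x - 1)*(x + 1)^2*(x + 4)

Eigenvalues and multiplicities (the geometric multiplicity of λ is n − rank(A − λI), which equals the number of Jordan blocks for λ):
  λ = -4: algebraic multiplicity = 1, geometric multiplicity = 1
  λ = -1: algebraic multiplicity = 2, geometric multiplicity = 1
  λ = 1: algebraic multiplicity = 1, geometric multiplicity = 1

Determining the block sizes for each eigenvalue:
  λ = -4: one block (gm = 1), so the single block has size am = 1 → block sizes [1]
  λ = -1: one block (gm = 1), so the single block has size am = 2 → block sizes [2]
  λ = 1: one block (gm = 1), so the single block has size am = 1 → block sizes [1]

Assembling the blocks gives a Jordan form
J =
  [-4,  0,  0, 0]
  [ 0, -1,  1, 0]
  [ 0,  0, -1, 0]
  [ 0,  0,  0, 1]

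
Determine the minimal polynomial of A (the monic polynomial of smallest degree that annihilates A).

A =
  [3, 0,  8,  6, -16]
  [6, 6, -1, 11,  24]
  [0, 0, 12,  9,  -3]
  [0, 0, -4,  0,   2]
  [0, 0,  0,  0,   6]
x^4 - 21*x^3 + 162*x^2 - 540*x + 648

The characteristic polynomial is χ_A(x) = (x - 6)^4*(x - 3), so the eigenvalues are known. The minimal polynomial is
  m_A(x) = Π_λ (x − λ)^{k_λ}
where k_λ is the size of the *largest* Jordan block for λ (equivalently, the smallest k with (A − λI)^k v = 0 for every generalised eigenvector v of λ).

  λ = 3: largest Jordan block has size 1, contributing (x − 3)
  λ = 6: largest Jordan block has size 3, contributing (x − 6)^3

So m_A(x) = (x - 6)^3*(x - 3) = x^4 - 21*x^3 + 162*x^2 - 540*x + 648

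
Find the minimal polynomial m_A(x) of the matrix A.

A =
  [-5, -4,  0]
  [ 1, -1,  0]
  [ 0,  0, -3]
x^2 + 6*x + 9

The characteristic polynomial is χ_A(x) = (x + 3)^3, so the eigenvalues are known. The minimal polynomial is
  m_A(x) = Π_λ (x − λ)^{k_λ}
where k_λ is the size of the *largest* Jordan block for λ (equivalently, the smallest k with (A − λI)^k v = 0 for every generalised eigenvector v of λ).

  λ = -3: largest Jordan block has size 2, contributing (x + 3)^2

So m_A(x) = (x + 3)^2 = x^2 + 6*x + 9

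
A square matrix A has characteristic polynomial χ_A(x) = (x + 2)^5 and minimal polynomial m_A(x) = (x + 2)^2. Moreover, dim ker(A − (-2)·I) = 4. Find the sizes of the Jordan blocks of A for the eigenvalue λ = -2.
Block sizes for λ = -2: [2, 1, 1, 1]

Step 1 — from the characteristic polynomial, algebraic multiplicity of λ = -2 is 5. From dim ker(A − (-2)·I) = 4, there are exactly 4 Jordan blocks for λ = -2.
Step 2 — from the minimal polynomial, the factor (x + 2)^2 tells us the largest block for λ = -2 has size 2.
Step 3 — with total size 5, 4 blocks, and largest block 2, the block sizes (in nonincreasing order) are [2, 1, 1, 1].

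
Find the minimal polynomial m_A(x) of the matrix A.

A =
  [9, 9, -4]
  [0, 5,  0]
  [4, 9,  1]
x^2 - 10*x + 25

The characteristic polynomial is χ_A(x) = (x - 5)^3, so the eigenvalues are known. The minimal polynomial is
  m_A(x) = Π_λ (x − λ)^{k_λ}
where k_λ is the size of the *largest* Jordan block for λ (equivalently, the smallest k with (A − λI)^k v = 0 for every generalised eigenvector v of λ).

  λ = 5: largest Jordan block has size 2, contributing (x − 5)^2

So m_A(x) = (x - 5)^2 = x^2 - 10*x + 25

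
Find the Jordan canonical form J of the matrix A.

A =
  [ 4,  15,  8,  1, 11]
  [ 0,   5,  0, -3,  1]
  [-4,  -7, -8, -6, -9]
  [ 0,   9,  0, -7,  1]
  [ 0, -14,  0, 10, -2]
J_1(-4) ⊕ J_1(-4) ⊕ J_3(0)

The characteristic polynomial is
  det(x·I − A) = x^5 + 8*x^4 + 16*x^3 = x^3*(x + 4)^2

Eigenvalues and multiplicities (the geometric multiplicity of λ is n − rank(A − λI), which equals the number of Jordan blocks for λ):
  λ = -4: algebraic multiplicity = 2, geometric multiplicity = 2
  λ = 0: algebraic multiplicity = 3, geometric multiplicity = 1

Determining the block sizes for each eigenvalue:
  λ = -4: gm = am = 2, so every block has size 1 → block sizes [1, 1]
  λ = 0: one block (gm = 1), so the single block has size am = 3 → block sizes [3]

Assembling the blocks gives a Jordan form
J =
  [-4,  0, 0, 0, 0]
  [ 0, -4, 0, 0, 0]
  [ 0,  0, 0, 1, 0]
  [ 0,  0, 0, 0, 1]
  [ 0,  0, 0, 0, 0]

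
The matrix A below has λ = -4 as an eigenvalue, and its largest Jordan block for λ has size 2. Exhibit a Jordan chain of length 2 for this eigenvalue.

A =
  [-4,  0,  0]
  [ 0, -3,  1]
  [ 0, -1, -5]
A Jordan chain for λ = -4 of length 2:
v_1 = (0, 1, -1)ᵀ
v_2 = (0, 1, 0)ᵀ

Let N = A − (-4)·I. We want v_2 with N^2 v_2 = 0 but N^1 v_2 ≠ 0; then v_{j-1} := N · v_j for j = 2, …, 2.

Pick v_2 = (0, 1, 0)ᵀ.
Then v_1 = N · v_2 = (0, 1, -1)ᵀ.

Sanity check: (A − (-4)·I) v_1 = (0, 0, 0)ᵀ = 0. ✓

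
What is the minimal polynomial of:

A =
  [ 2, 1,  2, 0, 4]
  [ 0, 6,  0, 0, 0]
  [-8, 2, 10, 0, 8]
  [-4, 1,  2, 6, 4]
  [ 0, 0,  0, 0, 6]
x^2 - 12*x + 36

The characteristic polynomial is χ_A(x) = (x - 6)^5, so the eigenvalues are known. The minimal polynomial is
  m_A(x) = Π_λ (x − λ)^{k_λ}
where k_λ is the size of the *largest* Jordan block for λ (equivalently, the smallest k with (A − λI)^k v = 0 for every generalised eigenvector v of λ).

  λ = 6: largest Jordan block has size 2, contributing (x − 6)^2

So m_A(x) = (x - 6)^2 = x^2 - 12*x + 36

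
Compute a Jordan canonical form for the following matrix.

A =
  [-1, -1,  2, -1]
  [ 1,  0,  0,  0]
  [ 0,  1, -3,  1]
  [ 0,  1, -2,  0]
J_3(-1) ⊕ J_1(-1)

The characteristic polynomial is
  det(x·I − A) = x^4 + 4*x^3 + 6*x^2 + 4*x + 1 = (x + 1)^4

Eigenvalues and multiplicities (the geometric multiplicity of λ is n − rank(A − λI), which equals the number of Jordan blocks for λ):
  λ = -1: algebraic multiplicity = 4, geometric multiplicity = 2

Determining the block sizes for each eigenvalue:
  λ = -1: with am = 4 and gm = 2, the partition is not yet determined (e.g. several partitions of 4 into 2 parts exist). Let N = A − (-1)·I. Computing rank(N^1) = 2, rank(N^2) = 1, rank(N^3) = 0; the number of blocks of size ≥ j is rank(N^{j−1}) − rank(N^j), giving [2, 1, 1]. So we have 1 block(s) of size 3, 1 block(s) of size 1 → block sizes [3, 1]

Assembling the blocks gives a Jordan form
J =
  [-1,  1,  0,  0]
  [ 0, -1,  1,  0]
  [ 0,  0, -1,  0]
  [ 0,  0,  0, -1]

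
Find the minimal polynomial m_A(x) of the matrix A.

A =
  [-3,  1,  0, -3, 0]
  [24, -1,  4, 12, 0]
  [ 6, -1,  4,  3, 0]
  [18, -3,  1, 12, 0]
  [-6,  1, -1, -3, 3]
x^3 - 9*x^2 + 27*x - 27

The characteristic polynomial is χ_A(x) = (x - 3)^5, so the eigenvalues are known. The minimal polynomial is
  m_A(x) = Π_λ (x − λ)^{k_λ}
where k_λ is the size of the *largest* Jordan block for λ (equivalently, the smallest k with (A − λI)^k v = 0 for every generalised eigenvector v of λ).

  λ = 3: largest Jordan block has size 3, contributing (x − 3)^3

So m_A(x) = (x - 3)^3 = x^3 - 9*x^2 + 27*x - 27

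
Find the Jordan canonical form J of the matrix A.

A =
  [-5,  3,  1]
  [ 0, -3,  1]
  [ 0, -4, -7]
J_3(-5)

The characteristic polynomial is
  det(x·I − A) = x^3 + 15*x^2 + 75*x + 125 = (x + 5)^3

Eigenvalues and multiplicities (the geometric multiplicity of λ is n − rank(A − λI), which equals the number of Jordan blocks for λ):
  λ = -5: algebraic multiplicity = 3, geometric multiplicity = 1

Determining the block sizes for each eigenvalue:
  λ = -5: one block (gm = 1), so the single block has size am = 3 → block sizes [3]

Assembling the blocks gives a Jordan form
J =
  [-5,  1,  0]
  [ 0, -5,  1]
  [ 0,  0, -5]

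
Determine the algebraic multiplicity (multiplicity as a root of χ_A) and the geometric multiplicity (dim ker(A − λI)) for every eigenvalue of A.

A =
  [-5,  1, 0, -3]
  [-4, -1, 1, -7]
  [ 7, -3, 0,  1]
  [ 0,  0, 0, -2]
λ = -2: alg = 4, geom = 2

Step 1 — factor the characteristic polynomial to read off the algebraic multiplicities:
  χ_A(x) = (x + 2)^4

Step 2 — compute geometric multiplicities via the rank-nullity identity g(λ) = n − rank(A − λI):
  rank(A − (-2)·I) = 2, so dim ker(A − (-2)·I) = n − 2 = 2

Summary:
  λ = -2: algebraic multiplicity = 4, geometric multiplicity = 2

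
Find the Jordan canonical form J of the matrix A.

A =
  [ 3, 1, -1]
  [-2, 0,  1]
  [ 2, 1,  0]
J_2(1) ⊕ J_1(1)

The characteristic polynomial is
  det(x·I − A) = x^3 - 3*x^2 + 3*x - 1 = (x - 1)^3

Eigenvalues and multiplicities (the geometric multiplicity of λ is n − rank(A − λI), which equals the number of Jordan blocks for λ):
  λ = 1: algebraic multiplicity = 3, geometric multiplicity = 2

Determining the block sizes for each eigenvalue:
  λ = 1: 2 blocks summing to 3 forces exactly one block of size 2 and the rest size 1 → block sizes [2, 1]

Assembling the blocks gives a Jordan form
J =
  [1, 1, 0]
  [0, 1, 0]
  [0, 0, 1]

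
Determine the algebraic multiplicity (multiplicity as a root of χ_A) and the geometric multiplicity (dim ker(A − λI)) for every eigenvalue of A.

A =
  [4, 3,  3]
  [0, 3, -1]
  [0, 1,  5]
λ = 4: alg = 3, geom = 2

Step 1 — factor the characteristic polynomial to read off the algebraic multiplicities:
  χ_A(x) = (x - 4)^3

Step 2 — compute geometric multiplicities via the rank-nullity identity g(λ) = n − rank(A − λI):
  rank(A − (4)·I) = 1, so dim ker(A − (4)·I) = n − 1 = 2

Summary:
  λ = 4: algebraic multiplicity = 3, geometric multiplicity = 2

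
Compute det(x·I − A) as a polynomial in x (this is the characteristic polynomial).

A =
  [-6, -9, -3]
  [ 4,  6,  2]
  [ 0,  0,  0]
x^3

Expanding det(x·I − A) (e.g. by cofactor expansion or by noting that A is similar to its Jordan form J, which has the same characteristic polynomial as A) gives
  χ_A(x) = x^3
which factors as x^3. The eigenvalues (with algebraic multiplicities) are λ = 0 with multiplicity 3.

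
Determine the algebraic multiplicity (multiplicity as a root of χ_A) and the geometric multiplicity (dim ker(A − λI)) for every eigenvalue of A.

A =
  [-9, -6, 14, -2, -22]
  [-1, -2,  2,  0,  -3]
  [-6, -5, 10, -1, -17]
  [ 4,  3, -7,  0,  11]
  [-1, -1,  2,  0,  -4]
λ = -1: alg = 5, geom = 3

Step 1 — factor the characteristic polynomial to read off the algebraic multiplicities:
  χ_A(x) = (x + 1)^5

Step 2 — compute geometric multiplicities via the rank-nullity identity g(λ) = n − rank(A − λI):
  rank(A − (-1)·I) = 2, so dim ker(A − (-1)·I) = n − 2 = 3

Summary:
  λ = -1: algebraic multiplicity = 5, geometric multiplicity = 3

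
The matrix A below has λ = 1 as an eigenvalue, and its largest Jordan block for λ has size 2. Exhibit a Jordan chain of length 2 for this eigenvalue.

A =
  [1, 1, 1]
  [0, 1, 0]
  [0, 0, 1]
A Jordan chain for λ = 1 of length 2:
v_1 = (1, 0, 0)ᵀ
v_2 = (0, 1, 0)ᵀ

Let N = A − (1)·I. We want v_2 with N^2 v_2 = 0 but N^1 v_2 ≠ 0; then v_{j-1} := N · v_j for j = 2, …, 2.

Pick v_2 = (0, 1, 0)ᵀ.
Then v_1 = N · v_2 = (1, 0, 0)ᵀ.

Sanity check: (A − (1)·I) v_1 = (0, 0, 0)ᵀ = 0. ✓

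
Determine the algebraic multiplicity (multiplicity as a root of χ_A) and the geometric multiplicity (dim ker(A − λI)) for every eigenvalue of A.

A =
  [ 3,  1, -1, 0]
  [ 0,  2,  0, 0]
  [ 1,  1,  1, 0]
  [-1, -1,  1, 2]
λ = 2: alg = 4, geom = 3

Step 1 — factor the characteristic polynomial to read off the algebraic multiplicities:
  χ_A(x) = (x - 2)^4

Step 2 — compute geometric multiplicities via the rank-nullity identity g(λ) = n − rank(A − λI):
  rank(A − (2)·I) = 1, so dim ker(A − (2)·I) = n − 1 = 3

Summary:
  λ = 2: algebraic multiplicity = 4, geometric multiplicity = 3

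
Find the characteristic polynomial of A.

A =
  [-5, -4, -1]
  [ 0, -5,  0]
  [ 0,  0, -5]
x^3 + 15*x^2 + 75*x + 125

Expanding det(x·I − A) (e.g. by cofactor expansion or by noting that A is similar to its Jordan form J, which has the same characteristic polynomial as A) gives
  χ_A(x) = x^3 + 15*x^2 + 75*x + 125
which factors as (x + 5)^3. The eigenvalues (with algebraic multiplicities) are λ = -5 with multiplicity 3.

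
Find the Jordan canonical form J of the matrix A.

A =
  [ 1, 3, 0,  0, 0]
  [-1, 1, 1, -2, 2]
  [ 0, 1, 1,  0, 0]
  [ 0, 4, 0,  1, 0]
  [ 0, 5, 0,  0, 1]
J_3(1) ⊕ J_1(1) ⊕ J_1(1)

The characteristic polynomial is
  det(x·I − A) = x^5 - 5*x^4 + 10*x^3 - 10*x^2 + 5*x - 1 = (x - 1)^5

Eigenvalues and multiplicities (the geometric multiplicity of λ is n − rank(A − λI), which equals the number of Jordan blocks for λ):
  λ = 1: algebraic multiplicity = 5, geometric multiplicity = 3

Determining the block sizes for each eigenvalue:
  λ = 1: with am = 5 and gm = 3, the partition is not yet determined (e.g. several partitions of 5 into 3 parts exist). Let N = A − (1)·I. Computing rank(N^1) = 2, rank(N^2) = 1, rank(N^3) = 0; the number of blocks of size ≥ j is rank(N^{j−1}) − rank(N^j), giving [3, 1, 1]. So we have 1 block(s) of size 3, 2 block(s) of size 1 → block sizes [3, 1, 1]

Assembling the blocks gives a Jordan form
J =
  [1, 1, 0, 0, 0]
  [0, 1, 1, 0, 0]
  [0, 0, 1, 0, 0]
  [0, 0, 0, 1, 0]
  [0, 0, 0, 0, 1]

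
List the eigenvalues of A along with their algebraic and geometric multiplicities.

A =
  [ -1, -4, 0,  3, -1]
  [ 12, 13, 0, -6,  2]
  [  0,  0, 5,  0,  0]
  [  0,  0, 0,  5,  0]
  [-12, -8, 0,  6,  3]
λ = 5: alg = 5, geom = 4

Step 1 — factor the characteristic polynomial to read off the algebraic multiplicities:
  χ_A(x) = (x - 5)^5

Step 2 — compute geometric multiplicities via the rank-nullity identity g(λ) = n − rank(A − λI):
  rank(A − (5)·I) = 1, so dim ker(A − (5)·I) = n − 1 = 4

Summary:
  λ = 5: algebraic multiplicity = 5, geometric multiplicity = 4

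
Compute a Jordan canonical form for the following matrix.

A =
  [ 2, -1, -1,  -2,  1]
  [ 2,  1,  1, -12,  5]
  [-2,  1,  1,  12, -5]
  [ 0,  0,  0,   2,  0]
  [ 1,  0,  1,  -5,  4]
J_3(2) ⊕ J_1(2) ⊕ J_1(2)

The characteristic polynomial is
  det(x·I − A) = x^5 - 10*x^4 + 40*x^3 - 80*x^2 + 80*x - 32 = (x - 2)^5

Eigenvalues and multiplicities (the geometric multiplicity of λ is n − rank(A − λI), which equals the number of Jordan blocks for λ):
  λ = 2: algebraic multiplicity = 5, geometric multiplicity = 3

Determining the block sizes for each eigenvalue:
  λ = 2: with am = 5 and gm = 3, the partition is not yet determined (e.g. several partitions of 5 into 3 parts exist). Let N = A − (2)·I. Computing rank(N^1) = 2, rank(N^2) = 1, rank(N^3) = 0; the number of blocks of size ≥ j is rank(N^{j−1}) − rank(N^j), giving [3, 1, 1]. So we have 1 block(s) of size 3, 2 block(s) of size 1 → block sizes [3, 1, 1]

Assembling the blocks gives a Jordan form
J =
  [2, 1, 0, 0, 0]
  [0, 2, 1, 0, 0]
  [0, 0, 2, 0, 0]
  [0, 0, 0, 2, 0]
  [0, 0, 0, 0, 2]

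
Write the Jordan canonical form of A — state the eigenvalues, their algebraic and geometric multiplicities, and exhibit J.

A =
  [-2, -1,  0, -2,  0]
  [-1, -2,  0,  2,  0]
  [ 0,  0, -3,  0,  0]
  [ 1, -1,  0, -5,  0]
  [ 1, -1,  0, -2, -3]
J_2(-3) ⊕ J_1(-3) ⊕ J_1(-3) ⊕ J_1(-3)

The characteristic polynomial is
  det(x·I − A) = x^5 + 15*x^4 + 90*x^3 + 270*x^2 + 405*x + 243 = (x + 3)^5

Eigenvalues and multiplicities (the geometric multiplicity of λ is n − rank(A − λI), which equals the number of Jordan blocks for λ):
  λ = -3: algebraic multiplicity = 5, geometric multiplicity = 4

Determining the block sizes for each eigenvalue:
  λ = -3: 4 blocks summing to 5 forces exactly one block of size 2 and the rest size 1 → block sizes [2, 1, 1, 1]

Assembling the blocks gives a Jordan form
J =
  [-3,  1,  0,  0,  0]
  [ 0, -3,  0,  0,  0]
  [ 0,  0, -3,  0,  0]
  [ 0,  0,  0, -3,  0]
  [ 0,  0,  0,  0, -3]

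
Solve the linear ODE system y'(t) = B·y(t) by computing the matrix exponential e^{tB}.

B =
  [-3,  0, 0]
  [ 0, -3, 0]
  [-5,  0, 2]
e^{tB} =
  [exp(-3*t), 0, 0]
  [0, exp(-3*t), 0]
  [-exp(2*t) + exp(-3*t), 0, exp(2*t)]

Strategy: write B = P · J · P⁻¹ where J is a Jordan canonical form, so e^{tB} = P · e^{tJ} · P⁻¹, and e^{tJ} can be computed block-by-block.

B has Jordan form
J =
  [-3,  0, 0]
  [ 0, -3, 0]
  [ 0,  0, 2]
(up to reordering of blocks).

Per-block formulas:
  For a 1×1 block at λ = 2: exp(t · [2]) = [e^(2t)].
  For a 1×1 block at λ = -3: exp(t · [-3]) = [e^(-3t)].

After assembling e^{tJ} and conjugating by P, we get:

e^{tB} =
  [exp(-3*t), 0, 0]
  [0, exp(-3*t), 0]
  [-exp(2*t) + exp(-3*t), 0, exp(2*t)]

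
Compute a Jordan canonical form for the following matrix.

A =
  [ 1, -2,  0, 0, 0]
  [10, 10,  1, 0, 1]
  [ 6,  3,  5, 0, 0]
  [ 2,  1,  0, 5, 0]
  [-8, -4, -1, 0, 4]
J_3(5) ⊕ J_1(5) ⊕ J_1(5)

The characteristic polynomial is
  det(x·I − A) = x^5 - 25*x^4 + 250*x^3 - 1250*x^2 + 3125*x - 3125 = (x - 5)^5

Eigenvalues and multiplicities (the geometric multiplicity of λ is n − rank(A − λI), which equals the number of Jordan blocks for λ):
  λ = 5: algebraic multiplicity = 5, geometric multiplicity = 3

Determining the block sizes for each eigenvalue:
  λ = 5: with am = 5 and gm = 3, the partition is not yet determined (e.g. several partitions of 5 into 3 parts exist). Let N = A − (5)·I. Computing rank(N^1) = 2, rank(N^2) = 1, rank(N^3) = 0; the number of blocks of size ≥ j is rank(N^{j−1}) − rank(N^j), giving [3, 1, 1]. So we have 1 block(s) of size 3, 2 block(s) of size 1 → block sizes [3, 1, 1]

Assembling the blocks gives a Jordan form
J =
  [5, 1, 0, 0, 0]
  [0, 5, 1, 0, 0]
  [0, 0, 5, 0, 0]
  [0, 0, 0, 5, 0]
  [0, 0, 0, 0, 5]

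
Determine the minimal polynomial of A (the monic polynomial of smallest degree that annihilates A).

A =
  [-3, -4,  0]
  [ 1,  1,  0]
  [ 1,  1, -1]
x^3 + 3*x^2 + 3*x + 1

The characteristic polynomial is χ_A(x) = (x + 1)^3, so the eigenvalues are known. The minimal polynomial is
  m_A(x) = Π_λ (x − λ)^{k_λ}
where k_λ is the size of the *largest* Jordan block for λ (equivalently, the smallest k with (A − λI)^k v = 0 for every generalised eigenvector v of λ).

  λ = -1: largest Jordan block has size 3, contributing (x + 1)^3

So m_A(x) = (x + 1)^3 = x^3 + 3*x^2 + 3*x + 1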